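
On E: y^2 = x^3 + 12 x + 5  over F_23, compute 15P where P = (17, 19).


k = 15 = 1111_2 (binary, LSB first: 1111)
Double-and-add from P = (17, 19):
  bit 0 = 1: acc = O + (17, 19) = (17, 19)
  bit 1 = 1: acc = (17, 19) + (7, 15) = (1, 15)
  bit 2 = 1: acc = (1, 15) + (18, 21) = (5, 12)
  bit 3 = 1: acc = (5, 12) + (13, 14) = (18, 2)

15P = (18, 2)


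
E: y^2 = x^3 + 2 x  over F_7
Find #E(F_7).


For each x in F_7, count y with y^2 = x^3 + 2 x + 0 mod 7:
  x = 0: RHS = 0, y in [0]  -> 1 point(s)
  x = 4: RHS = 2, y in [3, 4]  -> 2 point(s)
  x = 5: RHS = 2, y in [3, 4]  -> 2 point(s)
  x = 6: RHS = 4, y in [2, 5]  -> 2 point(s)
Affine points: 7. Add the point at infinity: total = 8.

#E(F_7) = 8


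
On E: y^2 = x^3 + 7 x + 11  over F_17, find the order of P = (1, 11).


Compute successive multiples of P until we hit O:
  1P = (1, 11)
  2P = (2, 4)
  3P = (12, 15)
  4P = (12, 2)
  5P = (2, 13)
  6P = (1, 6)
  7P = O

ord(P) = 7


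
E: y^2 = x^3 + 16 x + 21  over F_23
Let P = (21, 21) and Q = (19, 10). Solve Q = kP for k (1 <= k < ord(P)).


Enumerate multiples of P until we hit Q = (19, 10):
  1P = (21, 21)
  2P = (7, 19)
  3P = (3, 21)
  4P = (22, 2)
  5P = (19, 10)
Match found at i = 5.

k = 5


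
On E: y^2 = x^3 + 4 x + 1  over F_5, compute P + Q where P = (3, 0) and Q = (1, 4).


P != Q, so use the chord formula.
s = (y2 - y1) / (x2 - x1) = (4) / (3) mod 5 = 3
x3 = s^2 - x1 - x2 mod 5 = 3^2 - 3 - 1 = 0
y3 = s (x1 - x3) - y1 mod 5 = 3 * (3 - 0) - 0 = 4

P + Q = (0, 4)


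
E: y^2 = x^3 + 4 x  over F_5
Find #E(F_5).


For each x in F_5, count y with y^2 = x^3 + 4 x + 0 mod 5:
  x = 0: RHS = 0, y in [0]  -> 1 point(s)
  x = 1: RHS = 0, y in [0]  -> 1 point(s)
  x = 2: RHS = 1, y in [1, 4]  -> 2 point(s)
  x = 3: RHS = 4, y in [2, 3]  -> 2 point(s)
  x = 4: RHS = 0, y in [0]  -> 1 point(s)
Affine points: 7. Add the point at infinity: total = 8.

#E(F_5) = 8


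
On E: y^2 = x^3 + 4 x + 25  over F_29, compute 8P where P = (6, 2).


k = 8 = 1000_2 (binary, LSB first: 0001)
Double-and-add from P = (6, 2):
  bit 0 = 0: acc unchanged = O
  bit 1 = 0: acc unchanged = O
  bit 2 = 0: acc unchanged = O
  bit 3 = 1: acc = O + (3, 21) = (3, 21)

8P = (3, 21)


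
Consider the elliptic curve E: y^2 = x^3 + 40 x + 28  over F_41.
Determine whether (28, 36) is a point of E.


Check whether y^2 = x^3 + 40 x + 28 (mod 41) for (x, y) = (28, 36).
LHS: y^2 = 36^2 mod 41 = 25
RHS: x^3 + 40 x + 28 = 28^3 + 40*28 + 28 mod 41 = 17
LHS != RHS

No, not on the curve


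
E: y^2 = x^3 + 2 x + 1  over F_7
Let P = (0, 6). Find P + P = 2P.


Doubling: s = (3 x1^2 + a) / (2 y1)
s = (3*0^2 + 2) / (2*6) mod 7 = 6
x3 = s^2 - 2 x1 mod 7 = 6^2 - 2*0 = 1
y3 = s (x1 - x3) - y1 mod 7 = 6 * (0 - 1) - 6 = 2

2P = (1, 2)


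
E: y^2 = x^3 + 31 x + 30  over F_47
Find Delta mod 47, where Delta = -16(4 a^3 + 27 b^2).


4 a^3 + 27 b^2 = 4*31^3 + 27*30^2 = 119164 + 24300 = 143464
Delta = -16 * (143464) = -2295424
Delta mod 47 = 9

Delta = 9 (mod 47)


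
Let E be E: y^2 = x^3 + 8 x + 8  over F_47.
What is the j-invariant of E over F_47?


Delta = -16(4 a^3 + 27 b^2) mod 47 = 26
-1728 * (4 a)^3 = -1728 * (4*8)^3 mod 47 = 5
j = 5 * 26^(-1) mod 47 = 2

j = 2 (mod 47)


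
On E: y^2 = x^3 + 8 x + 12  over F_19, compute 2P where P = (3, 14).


Doubling: s = (3 x1^2 + a) / (2 y1)
s = (3*3^2 + 8) / (2*14) mod 19 = 6
x3 = s^2 - 2 x1 mod 19 = 6^2 - 2*3 = 11
y3 = s (x1 - x3) - y1 mod 19 = 6 * (3 - 11) - 14 = 14

2P = (11, 14)


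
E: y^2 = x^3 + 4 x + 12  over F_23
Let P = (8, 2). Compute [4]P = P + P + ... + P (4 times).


k = 4 = 100_2 (binary, LSB first: 001)
Double-and-add from P = (8, 2):
  bit 0 = 0: acc unchanged = O
  bit 1 = 0: acc unchanged = O
  bit 2 = 1: acc = O + (4, 0) = (4, 0)

4P = (4, 0)


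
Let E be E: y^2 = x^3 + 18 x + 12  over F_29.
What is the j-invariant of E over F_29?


Delta = -16(4 a^3 + 27 b^2) mod 29 = 8
-1728 * (4 a)^3 = -1728 * (4*18)^3 mod 29 = 13
j = 13 * 8^(-1) mod 29 = 27

j = 27 (mod 29)


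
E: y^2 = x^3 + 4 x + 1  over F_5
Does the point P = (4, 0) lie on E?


Check whether y^2 = x^3 + 4 x + 1 (mod 5) for (x, y) = (4, 0).
LHS: y^2 = 0^2 mod 5 = 0
RHS: x^3 + 4 x + 1 = 4^3 + 4*4 + 1 mod 5 = 1
LHS != RHS

No, not on the curve


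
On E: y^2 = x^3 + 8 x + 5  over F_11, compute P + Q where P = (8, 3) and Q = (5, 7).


P != Q, so use the chord formula.
s = (y2 - y1) / (x2 - x1) = (4) / (8) mod 11 = 6
x3 = s^2 - x1 - x2 mod 11 = 6^2 - 8 - 5 = 1
y3 = s (x1 - x3) - y1 mod 11 = 6 * (8 - 1) - 3 = 6

P + Q = (1, 6)


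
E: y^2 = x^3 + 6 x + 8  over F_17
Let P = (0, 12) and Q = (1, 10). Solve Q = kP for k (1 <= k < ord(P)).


Enumerate multiples of P until we hit Q = (1, 10):
  1P = (0, 12)
  2P = (16, 1)
  3P = (3, 6)
  4P = (1, 7)
  5P = (7, 6)
  6P = (9, 3)
  7P = (9, 14)
  8P = (7, 11)
  9P = (1, 10)
Match found at i = 9.

k = 9


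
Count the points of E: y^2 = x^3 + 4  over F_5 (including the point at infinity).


For each x in F_5, count y with y^2 = x^3 + 0 x + 4 mod 5:
  x = 0: RHS = 4, y in [2, 3]  -> 2 point(s)
  x = 1: RHS = 0, y in [0]  -> 1 point(s)
  x = 3: RHS = 1, y in [1, 4]  -> 2 point(s)
Affine points: 5. Add the point at infinity: total = 6.

#E(F_5) = 6


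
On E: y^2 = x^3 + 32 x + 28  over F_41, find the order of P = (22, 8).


Compute successive multiples of P until we hit O:
  1P = (22, 8)
  2P = (28, 30)
  3P = (9, 26)
  4P = (1, 26)
  5P = (2, 10)
  6P = (33, 30)
  7P = (31, 15)
  8P = (21, 11)
  ... (continuing to 36P)
  36P = O

ord(P) = 36


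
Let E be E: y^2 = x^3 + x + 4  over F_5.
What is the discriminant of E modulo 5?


4 a^3 + 27 b^2 = 4*1^3 + 27*4^2 = 4 + 432 = 436
Delta = -16 * (436) = -6976
Delta mod 5 = 4

Delta = 4 (mod 5)


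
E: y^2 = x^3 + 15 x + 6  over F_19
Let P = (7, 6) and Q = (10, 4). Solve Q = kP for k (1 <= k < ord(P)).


Enumerate multiples of P until we hit Q = (10, 4):
  1P = (7, 6)
  2P = (2, 14)
  3P = (8, 7)
  4P = (5, 15)
  5P = (13, 2)
  6P = (10, 15)
  7P = (11, 1)
  8P = (18, 3)
  9P = (17, 14)
  10P = (4, 4)
  11P = (0, 5)
  12P = (0, 14)
  13P = (4, 15)
  14P = (17, 5)
  15P = (18, 16)
  16P = (11, 18)
  17P = (10, 4)
Match found at i = 17.

k = 17


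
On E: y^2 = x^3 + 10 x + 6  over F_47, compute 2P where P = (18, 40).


Doubling: s = (3 x1^2 + a) / (2 y1)
s = (3*18^2 + 10) / (2*40) mod 47 = 44
x3 = s^2 - 2 x1 mod 47 = 44^2 - 2*18 = 20
y3 = s (x1 - x3) - y1 mod 47 = 44 * (18 - 20) - 40 = 13

2P = (20, 13)


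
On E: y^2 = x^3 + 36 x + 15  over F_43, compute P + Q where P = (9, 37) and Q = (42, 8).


P != Q, so use the chord formula.
s = (y2 - y1) / (x2 - x1) = (14) / (33) mod 43 = 33
x3 = s^2 - x1 - x2 mod 43 = 33^2 - 9 - 42 = 6
y3 = s (x1 - x3) - y1 mod 43 = 33 * (9 - 6) - 37 = 19

P + Q = (6, 19)


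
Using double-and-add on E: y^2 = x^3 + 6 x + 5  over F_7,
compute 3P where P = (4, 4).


k = 3 = 11_2 (binary, LSB first: 11)
Double-and-add from P = (4, 4):
  bit 0 = 1: acc = O + (4, 4) = (4, 4)
  bit 1 = 1: acc = (4, 4) + (3, 1) = (2, 2)

3P = (2, 2)


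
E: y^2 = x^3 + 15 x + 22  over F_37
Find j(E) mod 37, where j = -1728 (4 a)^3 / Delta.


Delta = -16(4 a^3 + 27 b^2) mod 37 = 5
-1728 * (4 a)^3 = -1728 * (4*15)^3 mod 37 = 8
j = 8 * 5^(-1) mod 37 = 9

j = 9 (mod 37)


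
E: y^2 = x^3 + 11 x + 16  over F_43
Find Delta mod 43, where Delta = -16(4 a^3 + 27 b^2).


4 a^3 + 27 b^2 = 4*11^3 + 27*16^2 = 5324 + 6912 = 12236
Delta = -16 * (12236) = -195776
Delta mod 43 = 3

Delta = 3 (mod 43)


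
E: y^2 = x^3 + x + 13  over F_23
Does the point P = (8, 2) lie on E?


Check whether y^2 = x^3 + 1 x + 13 (mod 23) for (x, y) = (8, 2).
LHS: y^2 = 2^2 mod 23 = 4
RHS: x^3 + 1 x + 13 = 8^3 + 1*8 + 13 mod 23 = 4
LHS = RHS

Yes, on the curve


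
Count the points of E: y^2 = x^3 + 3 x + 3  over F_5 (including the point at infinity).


For each x in F_5, count y with y^2 = x^3 + 3 x + 3 mod 5:
  x = 3: RHS = 4, y in [2, 3]  -> 2 point(s)
  x = 4: RHS = 4, y in [2, 3]  -> 2 point(s)
Affine points: 4. Add the point at infinity: total = 5.

#E(F_5) = 5


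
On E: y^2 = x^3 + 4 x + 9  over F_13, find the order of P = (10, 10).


Compute successive multiples of P until we hit O:
  1P = (10, 10)
  2P = (2, 5)
  3P = (2, 8)
  4P = (10, 3)
  5P = O

ord(P) = 5


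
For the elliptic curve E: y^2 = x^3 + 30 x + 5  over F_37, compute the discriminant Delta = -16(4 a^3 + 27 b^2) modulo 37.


4 a^3 + 27 b^2 = 4*30^3 + 27*5^2 = 108000 + 675 = 108675
Delta = -16 * (108675) = -1738800
Delta mod 37 = 15

Delta = 15 (mod 37)


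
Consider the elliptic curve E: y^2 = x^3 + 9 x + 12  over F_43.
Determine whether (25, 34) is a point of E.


Check whether y^2 = x^3 + 9 x + 12 (mod 43) for (x, y) = (25, 34).
LHS: y^2 = 34^2 mod 43 = 38
RHS: x^3 + 9 x + 12 = 25^3 + 9*25 + 12 mod 43 = 38
LHS = RHS

Yes, on the curve


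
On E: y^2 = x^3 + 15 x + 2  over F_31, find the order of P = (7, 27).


Compute successive multiples of P until we hit O:
  1P = (7, 27)
  2P = (26, 9)
  3P = (8, 18)
  4P = (4, 8)
  5P = (5, 27)
  6P = (19, 4)
  7P = (2, 28)
  8P = (27, 8)
  ... (continuing to 35P)
  35P = O

ord(P) = 35


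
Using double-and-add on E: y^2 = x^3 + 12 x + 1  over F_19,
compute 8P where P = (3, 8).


k = 8 = 1000_2 (binary, LSB first: 0001)
Double-and-add from P = (3, 8):
  bit 0 = 0: acc unchanged = O
  bit 1 = 0: acc unchanged = O
  bit 2 = 0: acc unchanged = O
  bit 3 = 1: acc = O + (14, 14) = (14, 14)

8P = (14, 14)


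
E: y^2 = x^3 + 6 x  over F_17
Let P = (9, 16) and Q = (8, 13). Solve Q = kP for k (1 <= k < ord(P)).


Enumerate multiples of P until we hit Q = (8, 13):
  1P = (9, 16)
  2P = (8, 4)
  3P = (8, 13)
Match found at i = 3.

k = 3


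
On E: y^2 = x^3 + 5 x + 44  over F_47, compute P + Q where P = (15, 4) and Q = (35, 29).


P != Q, so use the chord formula.
s = (y2 - y1) / (x2 - x1) = (25) / (20) mod 47 = 13
x3 = s^2 - x1 - x2 mod 47 = 13^2 - 15 - 35 = 25
y3 = s (x1 - x3) - y1 mod 47 = 13 * (15 - 25) - 4 = 7

P + Q = (25, 7)


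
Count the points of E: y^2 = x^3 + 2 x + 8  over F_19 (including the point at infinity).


For each x in F_19, count y with y^2 = x^3 + 2 x + 8 mod 19:
  x = 1: RHS = 11, y in [7, 12]  -> 2 point(s)
  x = 2: RHS = 1, y in [1, 18]  -> 2 point(s)
  x = 4: RHS = 4, y in [2, 17]  -> 2 point(s)
  x = 7: RHS = 4, y in [2, 17]  -> 2 point(s)
  x = 8: RHS = 4, y in [2, 17]  -> 2 point(s)
  x = 14: RHS = 6, y in [5, 14]  -> 2 point(s)
  x = 18: RHS = 5, y in [9, 10]  -> 2 point(s)
Affine points: 14. Add the point at infinity: total = 15.

#E(F_19) = 15


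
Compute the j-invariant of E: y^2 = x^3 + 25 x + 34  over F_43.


Delta = -16(4 a^3 + 27 b^2) mod 43 = 18
-1728 * (4 a)^3 = -1728 * (4*25)^3 mod 43 = 21
j = 21 * 18^(-1) mod 43 = 37

j = 37 (mod 43)


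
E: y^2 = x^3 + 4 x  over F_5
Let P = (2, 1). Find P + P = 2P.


Doubling: s = (3 x1^2 + a) / (2 y1)
s = (3*2^2 + 4) / (2*1) mod 5 = 3
x3 = s^2 - 2 x1 mod 5 = 3^2 - 2*2 = 0
y3 = s (x1 - x3) - y1 mod 5 = 3 * (2 - 0) - 1 = 0

2P = (0, 0)


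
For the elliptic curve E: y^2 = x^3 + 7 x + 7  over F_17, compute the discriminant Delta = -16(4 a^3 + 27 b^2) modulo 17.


4 a^3 + 27 b^2 = 4*7^3 + 27*7^2 = 1372 + 1323 = 2695
Delta = -16 * (2695) = -43120
Delta mod 17 = 9

Delta = 9 (mod 17)


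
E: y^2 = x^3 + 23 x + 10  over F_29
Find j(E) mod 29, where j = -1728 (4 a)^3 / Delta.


Delta = -16(4 a^3 + 27 b^2) mod 29 = 1
-1728 * (4 a)^3 = -1728 * (4*23)^3 mod 29 = 21
j = 21 * 1^(-1) mod 29 = 21

j = 21 (mod 29)


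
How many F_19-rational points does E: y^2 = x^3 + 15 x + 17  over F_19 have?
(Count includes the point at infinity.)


For each x in F_19, count y with y^2 = x^3 + 15 x + 17 mod 19:
  x = 0: RHS = 17, y in [6, 13]  -> 2 point(s)
  x = 2: RHS = 17, y in [6, 13]  -> 2 point(s)
  x = 6: RHS = 0, y in [0]  -> 1 point(s)
  x = 7: RHS = 9, y in [3, 16]  -> 2 point(s)
  x = 9: RHS = 7, y in [8, 11]  -> 2 point(s)
  x = 12: RHS = 6, y in [5, 14]  -> 2 point(s)
  x = 14: RHS = 7, y in [8, 11]  -> 2 point(s)
  x = 15: RHS = 7, y in [8, 11]  -> 2 point(s)
  x = 17: RHS = 17, y in [6, 13]  -> 2 point(s)
  x = 18: RHS = 1, y in [1, 18]  -> 2 point(s)
Affine points: 19. Add the point at infinity: total = 20.

#E(F_19) = 20


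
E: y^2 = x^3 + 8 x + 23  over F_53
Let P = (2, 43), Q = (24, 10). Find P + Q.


P != Q, so use the chord formula.
s = (y2 - y1) / (x2 - x1) = (20) / (22) mod 53 = 25
x3 = s^2 - x1 - x2 mod 53 = 25^2 - 2 - 24 = 16
y3 = s (x1 - x3) - y1 mod 53 = 25 * (2 - 16) - 43 = 31

P + Q = (16, 31)


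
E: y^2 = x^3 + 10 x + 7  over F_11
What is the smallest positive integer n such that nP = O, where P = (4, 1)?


Compute successive multiples of P until we hit O:
  1P = (4, 1)
  2P = (8, 4)
  3P = (3, 8)
  4P = (9, 1)
  5P = (9, 10)
  6P = (3, 3)
  7P = (8, 7)
  8P = (4, 10)
  ... (continuing to 9P)
  9P = O

ord(P) = 9


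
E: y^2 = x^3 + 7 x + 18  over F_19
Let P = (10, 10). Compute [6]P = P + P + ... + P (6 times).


k = 6 = 110_2 (binary, LSB first: 011)
Double-and-add from P = (10, 10):
  bit 0 = 0: acc unchanged = O
  bit 1 = 1: acc = O + (8, 15) = (8, 15)
  bit 2 = 1: acc = (8, 15) + (1, 8) = (11, 1)

6P = (11, 1)


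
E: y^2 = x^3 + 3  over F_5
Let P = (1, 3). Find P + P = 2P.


Doubling: s = (3 x1^2 + a) / (2 y1)
s = (3*1^2 + 0) / (2*3) mod 5 = 3
x3 = s^2 - 2 x1 mod 5 = 3^2 - 2*1 = 2
y3 = s (x1 - x3) - y1 mod 5 = 3 * (1 - 2) - 3 = 4

2P = (2, 4)


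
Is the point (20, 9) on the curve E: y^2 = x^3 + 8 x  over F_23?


Check whether y^2 = x^3 + 8 x + 0 (mod 23) for (x, y) = (20, 9).
LHS: y^2 = 9^2 mod 23 = 12
RHS: x^3 + 8 x + 0 = 20^3 + 8*20 + 0 mod 23 = 18
LHS != RHS

No, not on the curve


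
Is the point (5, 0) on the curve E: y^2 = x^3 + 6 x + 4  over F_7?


Check whether y^2 = x^3 + 6 x + 4 (mod 7) for (x, y) = (5, 0).
LHS: y^2 = 0^2 mod 7 = 0
RHS: x^3 + 6 x + 4 = 5^3 + 6*5 + 4 mod 7 = 5
LHS != RHS

No, not on the curve


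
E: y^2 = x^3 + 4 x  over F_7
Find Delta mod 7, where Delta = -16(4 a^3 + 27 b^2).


4 a^3 + 27 b^2 = 4*4^3 + 27*0^2 = 256 + 0 = 256
Delta = -16 * (256) = -4096
Delta mod 7 = 6

Delta = 6 (mod 7)


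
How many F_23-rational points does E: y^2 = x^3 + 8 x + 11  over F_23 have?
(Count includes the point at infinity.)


For each x in F_23, count y with y^2 = x^3 + 8 x + 11 mod 23:
  x = 2: RHS = 12, y in [9, 14]  -> 2 point(s)
  x = 3: RHS = 16, y in [4, 19]  -> 2 point(s)
  x = 8: RHS = 12, y in [9, 14]  -> 2 point(s)
  x = 11: RHS = 4, y in [2, 21]  -> 2 point(s)
  x = 12: RHS = 18, y in [8, 15]  -> 2 point(s)
  x = 13: RHS = 12, y in [9, 14]  -> 2 point(s)
  x = 16: RHS = 3, y in [7, 16]  -> 2 point(s)
  x = 17: RHS = 0, y in [0]  -> 1 point(s)
  x = 20: RHS = 6, y in [11, 12]  -> 2 point(s)
  x = 22: RHS = 2, y in [5, 18]  -> 2 point(s)
Affine points: 19. Add the point at infinity: total = 20.

#E(F_23) = 20


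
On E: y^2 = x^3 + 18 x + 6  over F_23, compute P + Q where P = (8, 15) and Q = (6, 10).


P != Q, so use the chord formula.
s = (y2 - y1) / (x2 - x1) = (18) / (21) mod 23 = 14
x3 = s^2 - x1 - x2 mod 23 = 14^2 - 8 - 6 = 21
y3 = s (x1 - x3) - y1 mod 23 = 14 * (8 - 21) - 15 = 10

P + Q = (21, 10)


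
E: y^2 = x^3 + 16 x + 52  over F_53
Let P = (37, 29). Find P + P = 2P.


Doubling: s = (3 x1^2 + a) / (2 y1)
s = (3*37^2 + 16) / (2*29) mod 53 = 19
x3 = s^2 - 2 x1 mod 53 = 19^2 - 2*37 = 22
y3 = s (x1 - x3) - y1 mod 53 = 19 * (37 - 22) - 29 = 44

2P = (22, 44)


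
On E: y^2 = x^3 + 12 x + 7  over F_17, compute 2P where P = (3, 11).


k = 2 = 10_2 (binary, LSB first: 01)
Double-and-add from P = (3, 11):
  bit 0 = 0: acc unchanged = O
  bit 1 = 1: acc = O + (12, 14) = (12, 14)

2P = (12, 14)


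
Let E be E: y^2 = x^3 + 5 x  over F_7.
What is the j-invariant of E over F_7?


Delta = -16(4 a^3 + 27 b^2) mod 7 = 1
-1728 * (4 a)^3 = -1728 * (4*5)^3 mod 7 = 6
j = 6 * 1^(-1) mod 7 = 6

j = 6 (mod 7)


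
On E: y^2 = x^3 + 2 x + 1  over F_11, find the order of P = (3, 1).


Compute successive multiples of P until we hit O:
  1P = (3, 1)
  2P = (9, 0)
  3P = (3, 10)
  4P = O

ord(P) = 4


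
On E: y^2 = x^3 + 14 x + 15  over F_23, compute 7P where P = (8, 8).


k = 7 = 111_2 (binary, LSB first: 111)
Double-and-add from P = (8, 8):
  bit 0 = 1: acc = O + (8, 8) = (8, 8)
  bit 1 = 1: acc = (8, 8) + (15, 14) = (12, 5)
  bit 2 = 1: acc = (12, 5) + (5, 7) = (15, 9)

7P = (15, 9)


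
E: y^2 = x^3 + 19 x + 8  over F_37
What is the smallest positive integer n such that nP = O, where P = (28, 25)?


Compute successive multiples of P until we hit O:
  1P = (28, 25)
  2P = (29, 26)
  3P = (18, 22)
  4P = (7, 22)
  5P = (36, 32)
  6P = (31, 14)
  7P = (12, 15)
  8P = (13, 26)
  ... (continuing to 36P)
  36P = O

ord(P) = 36


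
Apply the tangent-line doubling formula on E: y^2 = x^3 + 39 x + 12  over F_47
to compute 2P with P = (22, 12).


Doubling: s = (3 x1^2 + a) / (2 y1)
s = (3*22^2 + 39) / (2*12) mod 47 = 21
x3 = s^2 - 2 x1 mod 47 = 21^2 - 2*22 = 21
y3 = s (x1 - x3) - y1 mod 47 = 21 * (22 - 21) - 12 = 9

2P = (21, 9)


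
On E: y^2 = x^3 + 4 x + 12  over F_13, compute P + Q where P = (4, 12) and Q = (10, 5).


P != Q, so use the chord formula.
s = (y2 - y1) / (x2 - x1) = (6) / (6) mod 13 = 1
x3 = s^2 - x1 - x2 mod 13 = 1^2 - 4 - 10 = 0
y3 = s (x1 - x3) - y1 mod 13 = 1 * (4 - 0) - 12 = 5

P + Q = (0, 5)


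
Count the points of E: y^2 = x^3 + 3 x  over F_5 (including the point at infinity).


For each x in F_5, count y with y^2 = x^3 + 3 x + 0 mod 5:
  x = 0: RHS = 0, y in [0]  -> 1 point(s)
  x = 1: RHS = 4, y in [2, 3]  -> 2 point(s)
  x = 2: RHS = 4, y in [2, 3]  -> 2 point(s)
  x = 3: RHS = 1, y in [1, 4]  -> 2 point(s)
  x = 4: RHS = 1, y in [1, 4]  -> 2 point(s)
Affine points: 9. Add the point at infinity: total = 10.

#E(F_5) = 10


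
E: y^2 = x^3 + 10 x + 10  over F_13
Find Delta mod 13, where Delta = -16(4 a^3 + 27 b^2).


4 a^3 + 27 b^2 = 4*10^3 + 27*10^2 = 4000 + 2700 = 6700
Delta = -16 * (6700) = -107200
Delta mod 13 = 11

Delta = 11 (mod 13)


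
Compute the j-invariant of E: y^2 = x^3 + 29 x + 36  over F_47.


Delta = -16(4 a^3 + 27 b^2) mod 47 = 13
-1728 * (4 a)^3 = -1728 * (4*29)^3 mod 47 = 4
j = 4 * 13^(-1) mod 47 = 22

j = 22 (mod 47)


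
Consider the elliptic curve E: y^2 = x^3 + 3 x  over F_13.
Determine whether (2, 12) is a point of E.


Check whether y^2 = x^3 + 3 x + 0 (mod 13) for (x, y) = (2, 12).
LHS: y^2 = 12^2 mod 13 = 1
RHS: x^3 + 3 x + 0 = 2^3 + 3*2 + 0 mod 13 = 1
LHS = RHS

Yes, on the curve


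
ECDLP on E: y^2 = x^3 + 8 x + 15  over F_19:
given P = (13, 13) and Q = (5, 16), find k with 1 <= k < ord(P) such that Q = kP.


Enumerate multiples of P until we hit Q = (5, 16):
  1P = (13, 13)
  2P = (2, 1)
  3P = (11, 3)
  4P = (1, 9)
  5P = (3, 3)
  6P = (4, 15)
  7P = (18, 5)
  8P = (5, 16)
Match found at i = 8.

k = 8


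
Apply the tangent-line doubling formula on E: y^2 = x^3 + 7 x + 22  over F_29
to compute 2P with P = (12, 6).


Doubling: s = (3 x1^2 + a) / (2 y1)
s = (3*12^2 + 7) / (2*6) mod 29 = 10
x3 = s^2 - 2 x1 mod 29 = 10^2 - 2*12 = 18
y3 = s (x1 - x3) - y1 mod 29 = 10 * (12 - 18) - 6 = 21

2P = (18, 21)


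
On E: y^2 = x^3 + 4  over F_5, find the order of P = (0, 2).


Compute successive multiples of P until we hit O:
  1P = (0, 2)
  2P = (0, 3)
  3P = O

ord(P) = 3


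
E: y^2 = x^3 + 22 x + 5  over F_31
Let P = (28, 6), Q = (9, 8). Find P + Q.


P != Q, so use the chord formula.
s = (y2 - y1) / (x2 - x1) = (2) / (12) mod 31 = 26
x3 = s^2 - x1 - x2 mod 31 = 26^2 - 28 - 9 = 19
y3 = s (x1 - x3) - y1 mod 31 = 26 * (28 - 19) - 6 = 11

P + Q = (19, 11)


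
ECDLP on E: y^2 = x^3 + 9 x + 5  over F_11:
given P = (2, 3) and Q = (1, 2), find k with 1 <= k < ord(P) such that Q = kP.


Enumerate multiples of P until we hit Q = (1, 2):
  1P = (2, 3)
  2P = (0, 4)
  3P = (1, 2)
Match found at i = 3.

k = 3


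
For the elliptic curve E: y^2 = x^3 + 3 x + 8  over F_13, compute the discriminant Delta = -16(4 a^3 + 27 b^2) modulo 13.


4 a^3 + 27 b^2 = 4*3^3 + 27*8^2 = 108 + 1728 = 1836
Delta = -16 * (1836) = -29376
Delta mod 13 = 4

Delta = 4 (mod 13)


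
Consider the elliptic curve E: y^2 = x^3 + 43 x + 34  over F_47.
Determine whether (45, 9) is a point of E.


Check whether y^2 = x^3 + 43 x + 34 (mod 47) for (x, y) = (45, 9).
LHS: y^2 = 9^2 mod 47 = 34
RHS: x^3 + 43 x + 34 = 45^3 + 43*45 + 34 mod 47 = 34
LHS = RHS

Yes, on the curve


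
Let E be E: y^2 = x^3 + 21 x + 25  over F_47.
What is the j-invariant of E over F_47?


Delta = -16(4 a^3 + 27 b^2) mod 47 = 28
-1728 * (4 a)^3 = -1728 * (4*21)^3 mod 47 = 45
j = 45 * 28^(-1) mod 47 = 10

j = 10 (mod 47)


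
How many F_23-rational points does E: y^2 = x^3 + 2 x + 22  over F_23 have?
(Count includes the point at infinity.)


For each x in F_23, count y with y^2 = x^3 + 2 x + 22 mod 23:
  x = 1: RHS = 2, y in [5, 18]  -> 2 point(s)
  x = 3: RHS = 9, y in [3, 20]  -> 2 point(s)
  x = 4: RHS = 2, y in [5, 18]  -> 2 point(s)
  x = 11: RHS = 18, y in [8, 15]  -> 2 point(s)
  x = 12: RHS = 3, y in [7, 16]  -> 2 point(s)
  x = 15: RHS = 0, y in [0]  -> 1 point(s)
  x = 17: RHS = 1, y in [1, 22]  -> 2 point(s)
  x = 18: RHS = 2, y in [5, 18]  -> 2 point(s)
  x = 20: RHS = 12, y in [9, 14]  -> 2 point(s)
Affine points: 17. Add the point at infinity: total = 18.

#E(F_23) = 18


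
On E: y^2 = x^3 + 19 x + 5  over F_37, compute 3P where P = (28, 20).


k = 3 = 11_2 (binary, LSB first: 11)
Double-and-add from P = (28, 20):
  bit 0 = 1: acc = O + (28, 20) = (28, 20)
  bit 1 = 1: acc = (28, 20) + (19, 26) = (11, 18)

3P = (11, 18)


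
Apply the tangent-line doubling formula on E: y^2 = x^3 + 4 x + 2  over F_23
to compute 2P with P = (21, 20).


Doubling: s = (3 x1^2 + a) / (2 y1)
s = (3*21^2 + 4) / (2*20) mod 23 = 5
x3 = s^2 - 2 x1 mod 23 = 5^2 - 2*21 = 6
y3 = s (x1 - x3) - y1 mod 23 = 5 * (21 - 6) - 20 = 9

2P = (6, 9)


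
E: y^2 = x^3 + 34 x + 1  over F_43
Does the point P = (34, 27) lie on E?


Check whether y^2 = x^3 + 34 x + 1 (mod 43) for (x, y) = (34, 27).
LHS: y^2 = 27^2 mod 43 = 41
RHS: x^3 + 34 x + 1 = 34^3 + 34*34 + 1 mod 43 = 41
LHS = RHS

Yes, on the curve


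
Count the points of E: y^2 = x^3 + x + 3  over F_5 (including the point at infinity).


For each x in F_5, count y with y^2 = x^3 + 1 x + 3 mod 5:
  x = 1: RHS = 0, y in [0]  -> 1 point(s)
  x = 4: RHS = 1, y in [1, 4]  -> 2 point(s)
Affine points: 3. Add the point at infinity: total = 4.

#E(F_5) = 4


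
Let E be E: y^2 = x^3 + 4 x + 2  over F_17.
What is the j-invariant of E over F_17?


Delta = -16(4 a^3 + 27 b^2) mod 17 = 7
-1728 * (4 a)^3 = -1728 * (4*4)^3 mod 17 = 11
j = 11 * 7^(-1) mod 17 = 4

j = 4 (mod 17)


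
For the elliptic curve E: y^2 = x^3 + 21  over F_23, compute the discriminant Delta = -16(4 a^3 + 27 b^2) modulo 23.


4 a^3 + 27 b^2 = 4*0^3 + 27*21^2 = 0 + 11907 = 11907
Delta = -16 * (11907) = -190512
Delta mod 23 = 20

Delta = 20 (mod 23)


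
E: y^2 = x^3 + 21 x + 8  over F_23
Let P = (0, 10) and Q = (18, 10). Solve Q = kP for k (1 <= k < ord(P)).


Enumerate multiples of P until we hit Q = (18, 10):
  1P = (0, 10)
  2P = (3, 11)
  3P = (15, 8)
  4P = (21, 2)
  5P = (18, 10)
Match found at i = 5.

k = 5


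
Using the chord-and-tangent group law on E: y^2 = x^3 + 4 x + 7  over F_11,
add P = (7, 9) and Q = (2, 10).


P != Q, so use the chord formula.
s = (y2 - y1) / (x2 - x1) = (1) / (6) mod 11 = 2
x3 = s^2 - x1 - x2 mod 11 = 2^2 - 7 - 2 = 6
y3 = s (x1 - x3) - y1 mod 11 = 2 * (7 - 6) - 9 = 4

P + Q = (6, 4)


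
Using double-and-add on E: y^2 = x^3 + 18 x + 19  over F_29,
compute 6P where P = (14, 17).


k = 6 = 110_2 (binary, LSB first: 011)
Double-and-add from P = (14, 17):
  bit 0 = 0: acc unchanged = O
  bit 1 = 1: acc = O + (6, 13) = (6, 13)
  bit 2 = 1: acc = (6, 13) + (12, 7) = (12, 22)

6P = (12, 22)


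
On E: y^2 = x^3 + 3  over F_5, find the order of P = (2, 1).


Compute successive multiples of P until we hit O:
  1P = (2, 1)
  2P = (2, 4)
  3P = O

ord(P) = 3


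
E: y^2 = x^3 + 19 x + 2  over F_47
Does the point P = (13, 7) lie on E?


Check whether y^2 = x^3 + 19 x + 2 (mod 47) for (x, y) = (13, 7).
LHS: y^2 = 7^2 mod 47 = 2
RHS: x^3 + 19 x + 2 = 13^3 + 19*13 + 2 mod 47 = 2
LHS = RHS

Yes, on the curve


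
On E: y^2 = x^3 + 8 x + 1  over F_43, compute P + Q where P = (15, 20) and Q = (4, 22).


P != Q, so use the chord formula.
s = (y2 - y1) / (x2 - x1) = (2) / (32) mod 43 = 35
x3 = s^2 - x1 - x2 mod 43 = 35^2 - 15 - 4 = 2
y3 = s (x1 - x3) - y1 mod 43 = 35 * (15 - 2) - 20 = 5

P + Q = (2, 5)


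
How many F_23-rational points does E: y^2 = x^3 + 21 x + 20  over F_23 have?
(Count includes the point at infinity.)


For each x in F_23, count y with y^2 = x^3 + 21 x + 20 mod 23:
  x = 2: RHS = 1, y in [1, 22]  -> 2 point(s)
  x = 3: RHS = 18, y in [8, 15]  -> 2 point(s)
  x = 7: RHS = 4, y in [2, 21]  -> 2 point(s)
  x = 9: RHS = 18, y in [8, 15]  -> 2 point(s)
  x = 11: RHS = 18, y in [8, 15]  -> 2 point(s)
  x = 13: RHS = 6, y in [11, 12]  -> 2 point(s)
  x = 16: RHS = 13, y in [6, 17]  -> 2 point(s)
  x = 17: RHS = 0, y in [0]  -> 1 point(s)
  x = 21: RHS = 16, y in [4, 19]  -> 2 point(s)
Affine points: 17. Add the point at infinity: total = 18.

#E(F_23) = 18


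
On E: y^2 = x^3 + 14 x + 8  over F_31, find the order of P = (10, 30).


Compute successive multiples of P until we hit O:
  1P = (10, 30)
  2P = (15, 11)
  3P = (13, 0)
  4P = (15, 20)
  5P = (10, 1)
  6P = O

ord(P) = 6


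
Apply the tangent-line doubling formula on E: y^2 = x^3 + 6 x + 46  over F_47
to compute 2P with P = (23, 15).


Doubling: s = (3 x1^2 + a) / (2 y1)
s = (3*23^2 + 6) / (2*15) mod 47 = 39
x3 = s^2 - 2 x1 mod 47 = 39^2 - 2*23 = 18
y3 = s (x1 - x3) - y1 mod 47 = 39 * (23 - 18) - 15 = 39

2P = (18, 39)


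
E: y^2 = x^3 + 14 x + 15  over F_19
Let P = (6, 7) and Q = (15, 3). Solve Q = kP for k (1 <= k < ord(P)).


Enumerate multiples of P until we hit Q = (15, 3):
  1P = (6, 7)
  2P = (5, 18)
  3P = (15, 16)
  4P = (18, 0)
  5P = (15, 3)
Match found at i = 5.

k = 5


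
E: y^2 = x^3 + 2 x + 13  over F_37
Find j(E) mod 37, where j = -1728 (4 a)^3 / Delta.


Delta = -16(4 a^3 + 27 b^2) mod 37 = 36
-1728 * (4 a)^3 = -1728 * (4*2)^3 mod 37 = 8
j = 8 * 36^(-1) mod 37 = 29

j = 29 (mod 37)


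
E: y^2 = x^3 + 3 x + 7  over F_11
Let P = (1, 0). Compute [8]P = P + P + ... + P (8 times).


k = 8 = 1000_2 (binary, LSB first: 0001)
Double-and-add from P = (1, 0):
  bit 0 = 0: acc unchanged = O
  bit 1 = 0: acc unchanged = O
  bit 2 = 0: acc unchanged = O
  bit 3 = 1: acc = O + O = O

8P = O


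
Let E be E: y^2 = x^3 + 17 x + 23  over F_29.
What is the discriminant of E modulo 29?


4 a^3 + 27 b^2 = 4*17^3 + 27*23^2 = 19652 + 14283 = 33935
Delta = -16 * (33935) = -542960
Delta mod 29 = 7

Delta = 7 (mod 29)


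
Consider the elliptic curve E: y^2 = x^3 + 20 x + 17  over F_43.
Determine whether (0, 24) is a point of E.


Check whether y^2 = x^3 + 20 x + 17 (mod 43) for (x, y) = (0, 24).
LHS: y^2 = 24^2 mod 43 = 17
RHS: x^3 + 20 x + 17 = 0^3 + 20*0 + 17 mod 43 = 17
LHS = RHS

Yes, on the curve


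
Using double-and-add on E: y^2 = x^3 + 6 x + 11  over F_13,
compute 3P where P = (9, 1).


k = 3 = 11_2 (binary, LSB first: 11)
Double-and-add from P = (9, 1):
  bit 0 = 1: acc = O + (9, 1) = (9, 1)
  bit 1 = 1: acc = (9, 1) + (9, 12) = O

3P = O


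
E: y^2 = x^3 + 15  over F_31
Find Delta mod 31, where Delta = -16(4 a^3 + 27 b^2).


4 a^3 + 27 b^2 = 4*0^3 + 27*15^2 = 0 + 6075 = 6075
Delta = -16 * (6075) = -97200
Delta mod 31 = 16

Delta = 16 (mod 31)


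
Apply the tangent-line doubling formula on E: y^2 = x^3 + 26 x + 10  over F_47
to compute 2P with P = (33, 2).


Doubling: s = (3 x1^2 + a) / (2 y1)
s = (3*33^2 + 26) / (2*2) mod 47 = 36
x3 = s^2 - 2 x1 mod 47 = 36^2 - 2*33 = 8
y3 = s (x1 - x3) - y1 mod 47 = 36 * (33 - 8) - 2 = 5

2P = (8, 5)


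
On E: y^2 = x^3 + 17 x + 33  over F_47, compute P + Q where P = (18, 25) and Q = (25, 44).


P != Q, so use the chord formula.
s = (y2 - y1) / (x2 - x1) = (19) / (7) mod 47 = 43
x3 = s^2 - x1 - x2 mod 47 = 43^2 - 18 - 25 = 20
y3 = s (x1 - x3) - y1 mod 47 = 43 * (18 - 20) - 25 = 30

P + Q = (20, 30)


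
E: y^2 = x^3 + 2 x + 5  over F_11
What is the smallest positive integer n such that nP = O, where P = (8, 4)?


Compute successive multiples of P until we hit O:
  1P = (8, 4)
  2P = (9, 2)
  3P = (9, 9)
  4P = (8, 7)
  5P = O

ord(P) = 5


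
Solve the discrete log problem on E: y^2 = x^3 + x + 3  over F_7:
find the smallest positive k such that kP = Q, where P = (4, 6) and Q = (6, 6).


Enumerate multiples of P until we hit Q = (6, 6):
  1P = (4, 6)
  2P = (6, 1)
  3P = (5, 0)
  4P = (6, 6)
Match found at i = 4.

k = 4


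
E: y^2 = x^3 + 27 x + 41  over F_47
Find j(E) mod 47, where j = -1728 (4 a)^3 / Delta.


Delta = -16(4 a^3 + 27 b^2) mod 47 = 34
-1728 * (4 a)^3 = -1728 * (4*27)^3 mod 47 = 10
j = 10 * 34^(-1) mod 47 = 39

j = 39 (mod 47)


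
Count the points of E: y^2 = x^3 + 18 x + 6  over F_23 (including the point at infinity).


For each x in F_23, count y with y^2 = x^3 + 18 x + 6 mod 23:
  x = 0: RHS = 6, y in [11, 12]  -> 2 point(s)
  x = 1: RHS = 2, y in [5, 18]  -> 2 point(s)
  x = 2: RHS = 4, y in [2, 21]  -> 2 point(s)
  x = 3: RHS = 18, y in [8, 15]  -> 2 point(s)
  x = 4: RHS = 4, y in [2, 21]  -> 2 point(s)
  x = 6: RHS = 8, y in [10, 13]  -> 2 point(s)
  x = 8: RHS = 18, y in [8, 15]  -> 2 point(s)
  x = 9: RHS = 0, y in [0]  -> 1 point(s)
  x = 10: RHS = 13, y in [6, 17]  -> 2 point(s)
  x = 12: RHS = 18, y in [8, 15]  -> 2 point(s)
  x = 14: RHS = 12, y in [9, 14]  -> 2 point(s)
  x = 17: RHS = 4, y in [2, 21]  -> 2 point(s)
  x = 19: RHS = 8, y in [10, 13]  -> 2 point(s)
  x = 21: RHS = 8, y in [10, 13]  -> 2 point(s)
Affine points: 27. Add the point at infinity: total = 28.

#E(F_23) = 28


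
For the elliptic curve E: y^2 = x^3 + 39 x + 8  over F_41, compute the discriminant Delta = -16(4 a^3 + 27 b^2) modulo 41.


4 a^3 + 27 b^2 = 4*39^3 + 27*8^2 = 237276 + 1728 = 239004
Delta = -16 * (239004) = -3824064
Delta mod 41 = 6

Delta = 6 (mod 41)


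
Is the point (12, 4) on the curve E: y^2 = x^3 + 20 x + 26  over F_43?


Check whether y^2 = x^3 + 20 x + 26 (mod 43) for (x, y) = (12, 4).
LHS: y^2 = 4^2 mod 43 = 16
RHS: x^3 + 20 x + 26 = 12^3 + 20*12 + 26 mod 43 = 16
LHS = RHS

Yes, on the curve


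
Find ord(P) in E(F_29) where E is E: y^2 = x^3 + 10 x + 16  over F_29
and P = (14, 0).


Compute successive multiples of P until we hit O:
  1P = (14, 0)
  2P = O

ord(P) = 2


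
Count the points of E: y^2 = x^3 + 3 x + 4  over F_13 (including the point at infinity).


For each x in F_13, count y with y^2 = x^3 + 3 x + 4 mod 13:
  x = 0: RHS = 4, y in [2, 11]  -> 2 point(s)
  x = 3: RHS = 1, y in [1, 12]  -> 2 point(s)
  x = 5: RHS = 1, y in [1, 12]  -> 2 point(s)
  x = 6: RHS = 4, y in [2, 11]  -> 2 point(s)
  x = 7: RHS = 4, y in [2, 11]  -> 2 point(s)
  x = 11: RHS = 3, y in [4, 9]  -> 2 point(s)
  x = 12: RHS = 0, y in [0]  -> 1 point(s)
Affine points: 13. Add the point at infinity: total = 14.

#E(F_13) = 14


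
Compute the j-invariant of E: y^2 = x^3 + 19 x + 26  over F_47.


Delta = -16(4 a^3 + 27 b^2) mod 47 = 30
-1728 * (4 a)^3 = -1728 * (4*19)^3 mod 47 = 3
j = 3 * 30^(-1) mod 47 = 33

j = 33 (mod 47)


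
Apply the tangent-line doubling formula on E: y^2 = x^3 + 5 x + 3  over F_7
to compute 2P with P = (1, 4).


Doubling: s = (3 x1^2 + a) / (2 y1)
s = (3*1^2 + 5) / (2*4) mod 7 = 1
x3 = s^2 - 2 x1 mod 7 = 1^2 - 2*1 = 6
y3 = s (x1 - x3) - y1 mod 7 = 1 * (1 - 6) - 4 = 5

2P = (6, 5)


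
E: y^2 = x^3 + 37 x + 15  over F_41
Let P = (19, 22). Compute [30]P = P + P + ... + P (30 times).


k = 30 = 11110_2 (binary, LSB first: 01111)
Double-and-add from P = (19, 22):
  bit 0 = 0: acc unchanged = O
  bit 1 = 1: acc = O + (40, 10) = (40, 10)
  bit 2 = 1: acc = (40, 10) + (6, 17) = (37, 34)
  bit 3 = 1: acc = (37, 34) + (28, 17) = (15, 3)
  bit 4 = 1: acc = (15, 3) + (36, 19) = (30, 9)

30P = (30, 9)


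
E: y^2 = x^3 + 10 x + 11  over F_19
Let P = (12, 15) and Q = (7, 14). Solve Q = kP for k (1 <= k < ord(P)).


Enumerate multiples of P until we hit Q = (7, 14):
  1P = (12, 15)
  2P = (4, 18)
  3P = (7, 14)
Match found at i = 3.

k = 3


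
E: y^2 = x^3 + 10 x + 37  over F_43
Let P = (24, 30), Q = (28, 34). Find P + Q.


P != Q, so use the chord formula.
s = (y2 - y1) / (x2 - x1) = (4) / (4) mod 43 = 1
x3 = s^2 - x1 - x2 mod 43 = 1^2 - 24 - 28 = 35
y3 = s (x1 - x3) - y1 mod 43 = 1 * (24 - 35) - 30 = 2

P + Q = (35, 2)


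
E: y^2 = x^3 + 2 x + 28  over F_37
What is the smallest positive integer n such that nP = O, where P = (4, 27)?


Compute successive multiples of P until we hit O:
  1P = (4, 27)
  2P = (26, 28)
  3P = (32, 2)
  4P = (11, 7)
  5P = (6, 21)
  6P = (36, 32)
  7P = (35, 4)
  8P = (24, 32)
  ... (continuing to 43P)
  43P = O

ord(P) = 43


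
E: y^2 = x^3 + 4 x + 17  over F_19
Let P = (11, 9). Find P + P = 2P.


Doubling: s = (3 x1^2 + a) / (2 y1)
s = (3*11^2 + 4) / (2*9) mod 19 = 13
x3 = s^2 - 2 x1 mod 19 = 13^2 - 2*11 = 14
y3 = s (x1 - x3) - y1 mod 19 = 13 * (11 - 14) - 9 = 9

2P = (14, 9)


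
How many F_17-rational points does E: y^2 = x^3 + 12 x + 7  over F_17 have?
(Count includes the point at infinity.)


For each x in F_17, count y with y^2 = x^3 + 12 x + 7 mod 17:
  x = 3: RHS = 2, y in [6, 11]  -> 2 point(s)
  x = 4: RHS = 0, y in [0]  -> 1 point(s)
  x = 7: RHS = 9, y in [3, 14]  -> 2 point(s)
  x = 11: RHS = 8, y in [5, 12]  -> 2 point(s)
  x = 12: RHS = 9, y in [3, 14]  -> 2 point(s)
  x = 15: RHS = 9, y in [3, 14]  -> 2 point(s)
Affine points: 11. Add the point at infinity: total = 12.

#E(F_17) = 12


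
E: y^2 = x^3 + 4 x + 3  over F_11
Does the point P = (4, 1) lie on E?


Check whether y^2 = x^3 + 4 x + 3 (mod 11) for (x, y) = (4, 1).
LHS: y^2 = 1^2 mod 11 = 1
RHS: x^3 + 4 x + 3 = 4^3 + 4*4 + 3 mod 11 = 6
LHS != RHS

No, not on the curve


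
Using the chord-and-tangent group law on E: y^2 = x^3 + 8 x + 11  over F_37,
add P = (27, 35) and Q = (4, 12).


P != Q, so use the chord formula.
s = (y2 - y1) / (x2 - x1) = (14) / (14) mod 37 = 1
x3 = s^2 - x1 - x2 mod 37 = 1^2 - 27 - 4 = 7
y3 = s (x1 - x3) - y1 mod 37 = 1 * (27 - 7) - 35 = 22

P + Q = (7, 22)


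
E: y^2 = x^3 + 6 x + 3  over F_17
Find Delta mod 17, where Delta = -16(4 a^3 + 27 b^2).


4 a^3 + 27 b^2 = 4*6^3 + 27*3^2 = 864 + 243 = 1107
Delta = -16 * (1107) = -17712
Delta mod 17 = 2

Delta = 2 (mod 17)


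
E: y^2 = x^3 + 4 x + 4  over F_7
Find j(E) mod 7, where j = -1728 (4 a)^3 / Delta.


Delta = -16(4 a^3 + 27 b^2) mod 7 = 3
-1728 * (4 a)^3 = -1728 * (4*4)^3 mod 7 = 1
j = 1 * 3^(-1) mod 7 = 5

j = 5 (mod 7)


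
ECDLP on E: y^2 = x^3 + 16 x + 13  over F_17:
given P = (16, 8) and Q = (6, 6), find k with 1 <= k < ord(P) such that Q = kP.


Enumerate multiples of P until we hit Q = (6, 6):
  1P = (16, 8)
  2P = (6, 6)
Match found at i = 2.

k = 2


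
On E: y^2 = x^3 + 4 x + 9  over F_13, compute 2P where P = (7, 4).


k = 2 = 10_2 (binary, LSB first: 01)
Double-and-add from P = (7, 4):
  bit 0 = 0: acc unchanged = O
  bit 1 = 1: acc = O + (0, 3) = (0, 3)

2P = (0, 3)


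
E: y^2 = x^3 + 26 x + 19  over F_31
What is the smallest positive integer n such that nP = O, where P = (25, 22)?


Compute successive multiples of P until we hit O:
  1P = (25, 22)
  2P = (28, 21)
  3P = (16, 6)
  4P = (10, 15)
  5P = (6, 22)
  6P = (0, 9)
  7P = (15, 8)
  8P = (19, 5)
  ... (continuing to 22P)
  22P = O

ord(P) = 22


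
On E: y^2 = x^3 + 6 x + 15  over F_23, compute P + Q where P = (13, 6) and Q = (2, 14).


P != Q, so use the chord formula.
s = (y2 - y1) / (x2 - x1) = (8) / (12) mod 23 = 16
x3 = s^2 - x1 - x2 mod 23 = 16^2 - 13 - 2 = 11
y3 = s (x1 - x3) - y1 mod 23 = 16 * (13 - 11) - 6 = 3

P + Q = (11, 3)


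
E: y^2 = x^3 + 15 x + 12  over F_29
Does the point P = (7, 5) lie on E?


Check whether y^2 = x^3 + 15 x + 12 (mod 29) for (x, y) = (7, 5).
LHS: y^2 = 5^2 mod 29 = 25
RHS: x^3 + 15 x + 12 = 7^3 + 15*7 + 12 mod 29 = 25
LHS = RHS

Yes, on the curve


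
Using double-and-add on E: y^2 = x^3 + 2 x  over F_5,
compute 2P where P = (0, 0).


k = 2 = 10_2 (binary, LSB first: 01)
Double-and-add from P = (0, 0):
  bit 0 = 0: acc unchanged = O
  bit 1 = 1: acc = O + O = O

2P = O


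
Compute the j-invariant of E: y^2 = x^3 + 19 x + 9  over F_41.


Delta = -16(4 a^3 + 27 b^2) mod 41 = 33
-1728 * (4 a)^3 = -1728 * (4*19)^3 mod 41 = 25
j = 25 * 33^(-1) mod 41 = 2

j = 2 (mod 41)


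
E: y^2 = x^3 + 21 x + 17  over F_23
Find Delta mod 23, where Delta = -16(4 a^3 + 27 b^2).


4 a^3 + 27 b^2 = 4*21^3 + 27*17^2 = 37044 + 7803 = 44847
Delta = -16 * (44847) = -717552
Delta mod 23 = 2

Delta = 2 (mod 23)


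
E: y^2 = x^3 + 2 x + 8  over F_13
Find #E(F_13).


For each x in F_13, count y with y^2 = x^3 + 2 x + 8 mod 13:
  x = 5: RHS = 0, y in [0]  -> 1 point(s)
  x = 7: RHS = 1, y in [1, 12]  -> 2 point(s)
  x = 8: RHS = 3, y in [4, 9]  -> 2 point(s)
  x = 9: RHS = 1, y in [1, 12]  -> 2 point(s)
  x = 10: RHS = 1, y in [1, 12]  -> 2 point(s)
  x = 11: RHS = 9, y in [3, 10]  -> 2 point(s)
Affine points: 11. Add the point at infinity: total = 12.

#E(F_13) = 12


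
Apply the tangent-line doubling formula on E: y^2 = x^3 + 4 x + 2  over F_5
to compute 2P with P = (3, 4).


Doubling: s = (3 x1^2 + a) / (2 y1)
s = (3*3^2 + 4) / (2*4) mod 5 = 2
x3 = s^2 - 2 x1 mod 5 = 2^2 - 2*3 = 3
y3 = s (x1 - x3) - y1 mod 5 = 2 * (3 - 3) - 4 = 1

2P = (3, 1)


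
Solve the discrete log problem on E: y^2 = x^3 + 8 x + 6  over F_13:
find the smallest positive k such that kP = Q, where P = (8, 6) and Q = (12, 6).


Enumerate multiples of P until we hit Q = (12, 6):
  1P = (8, 6)
  2P = (9, 12)
  3P = (6, 6)
  4P = (12, 7)
  5P = (2, 2)
  6P = (2, 11)
  7P = (12, 6)
Match found at i = 7.

k = 7


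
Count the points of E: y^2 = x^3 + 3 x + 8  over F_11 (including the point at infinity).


For each x in F_11, count y with y^2 = x^3 + 3 x + 8 mod 11:
  x = 1: RHS = 1, y in [1, 10]  -> 2 point(s)
  x = 2: RHS = 0, y in [0]  -> 1 point(s)
  x = 3: RHS = 0, y in [0]  -> 1 point(s)
  x = 5: RHS = 5, y in [4, 7]  -> 2 point(s)
  x = 6: RHS = 0, y in [0]  -> 1 point(s)
  x = 7: RHS = 9, y in [3, 8]  -> 2 point(s)
  x = 8: RHS = 5, y in [4, 7]  -> 2 point(s)
  x = 9: RHS = 5, y in [4, 7]  -> 2 point(s)
  x = 10: RHS = 4, y in [2, 9]  -> 2 point(s)
Affine points: 15. Add the point at infinity: total = 16.

#E(F_11) = 16


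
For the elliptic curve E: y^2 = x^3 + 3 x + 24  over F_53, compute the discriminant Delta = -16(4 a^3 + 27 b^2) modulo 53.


4 a^3 + 27 b^2 = 4*3^3 + 27*24^2 = 108 + 15552 = 15660
Delta = -16 * (15660) = -250560
Delta mod 53 = 24

Delta = 24 (mod 53)


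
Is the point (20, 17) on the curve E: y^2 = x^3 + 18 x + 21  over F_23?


Check whether y^2 = x^3 + 18 x + 21 (mod 23) for (x, y) = (20, 17).
LHS: y^2 = 17^2 mod 23 = 13
RHS: x^3 + 18 x + 21 = 20^3 + 18*20 + 21 mod 23 = 9
LHS != RHS

No, not on the curve


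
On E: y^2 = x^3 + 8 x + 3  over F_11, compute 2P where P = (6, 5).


Doubling: s = (3 x1^2 + a) / (2 y1)
s = (3*6^2 + 8) / (2*5) mod 11 = 5
x3 = s^2 - 2 x1 mod 11 = 5^2 - 2*6 = 2
y3 = s (x1 - x3) - y1 mod 11 = 5 * (6 - 2) - 5 = 4

2P = (2, 4)


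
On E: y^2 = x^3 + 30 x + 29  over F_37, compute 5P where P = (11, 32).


k = 5 = 101_2 (binary, LSB first: 101)
Double-and-add from P = (11, 32):
  bit 0 = 1: acc = O + (11, 32) = (11, 32)
  bit 1 = 0: acc unchanged = (11, 32)
  bit 2 = 1: acc = (11, 32) + (21, 2) = (14, 14)

5P = (14, 14)


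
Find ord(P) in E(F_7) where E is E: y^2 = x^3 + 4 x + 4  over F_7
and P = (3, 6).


Compute successive multiples of P until we hit O:
  1P = (3, 6)
  2P = (5, 4)
  3P = (0, 5)
  4P = (1, 4)
  5P = (4, 0)
  6P = (1, 3)
  7P = (0, 2)
  8P = (5, 3)
  ... (continuing to 10P)
  10P = O

ord(P) = 10
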